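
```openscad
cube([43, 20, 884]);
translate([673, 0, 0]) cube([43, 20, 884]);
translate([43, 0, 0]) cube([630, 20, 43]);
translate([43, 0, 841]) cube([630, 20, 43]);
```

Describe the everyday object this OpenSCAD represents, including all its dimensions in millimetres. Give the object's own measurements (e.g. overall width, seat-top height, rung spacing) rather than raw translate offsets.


A rectangular picture frame lying in the x–z plane (depth along y). The opening is 630 mm wide (x) by 798 mm tall (z), surrounded by a border 43 mm wide on all four sides. The frame is 20 mm deep and is made of two full-height vertical stiles with two horizontal rails fitted between them.


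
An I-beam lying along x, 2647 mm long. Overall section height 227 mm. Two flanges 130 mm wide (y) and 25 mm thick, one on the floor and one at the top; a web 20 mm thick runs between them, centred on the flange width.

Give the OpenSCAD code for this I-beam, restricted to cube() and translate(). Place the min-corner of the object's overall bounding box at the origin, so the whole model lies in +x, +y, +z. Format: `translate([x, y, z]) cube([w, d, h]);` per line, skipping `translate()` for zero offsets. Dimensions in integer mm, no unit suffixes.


cube([2647, 130, 25]);
translate([0, 55, 25]) cube([2647, 20, 177]);
translate([0, 0, 202]) cube([2647, 130, 25]);


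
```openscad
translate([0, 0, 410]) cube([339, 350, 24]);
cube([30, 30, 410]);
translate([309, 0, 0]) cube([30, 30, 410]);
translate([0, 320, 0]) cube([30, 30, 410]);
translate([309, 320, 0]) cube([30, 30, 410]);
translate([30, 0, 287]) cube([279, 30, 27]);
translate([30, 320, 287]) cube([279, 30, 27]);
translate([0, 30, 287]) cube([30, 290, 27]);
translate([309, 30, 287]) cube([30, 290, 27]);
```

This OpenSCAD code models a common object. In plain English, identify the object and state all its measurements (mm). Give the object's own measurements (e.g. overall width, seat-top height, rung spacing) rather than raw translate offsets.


A four-legged stool. The seat is a 339×350×24 mm slab whose top surface is at z = 434 mm; four square legs, each 30×30 mm in cross-section, run from the floor (z = 0) to the underside of the seat, each flush with a corner of the seat. Four stretchers, 30 mm wide and 27 mm tall, connect adjacent legs with their undersides at z = 287 mm, each running between the inner faces of the legs it joins and aligned with the legs' outer faces on the other axis.


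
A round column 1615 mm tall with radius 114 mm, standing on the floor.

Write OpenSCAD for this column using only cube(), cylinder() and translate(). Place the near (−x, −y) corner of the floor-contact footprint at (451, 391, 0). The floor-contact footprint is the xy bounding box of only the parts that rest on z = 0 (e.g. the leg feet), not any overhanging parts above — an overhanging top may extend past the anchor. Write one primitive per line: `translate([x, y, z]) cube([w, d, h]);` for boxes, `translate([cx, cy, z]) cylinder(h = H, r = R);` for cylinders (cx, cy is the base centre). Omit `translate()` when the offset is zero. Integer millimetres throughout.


translate([565, 505, 0]) cylinder(h = 1615, r = 114);


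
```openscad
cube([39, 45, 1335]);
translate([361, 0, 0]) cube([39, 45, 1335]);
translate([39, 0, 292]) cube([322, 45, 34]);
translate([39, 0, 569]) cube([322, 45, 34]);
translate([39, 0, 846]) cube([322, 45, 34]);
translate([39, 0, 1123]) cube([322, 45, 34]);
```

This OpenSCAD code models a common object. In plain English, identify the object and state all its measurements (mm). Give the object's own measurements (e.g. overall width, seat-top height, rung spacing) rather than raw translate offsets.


A straight ladder. Two 39×45 mm vertical rails, 1335 mm tall, stand 400 mm apart (outside-to-outside) with their front faces coplanar on the −y side. 4 rungs, each 45 mm deep and 34 mm tall, span between the inner faces of the rails, front faces flush with the rails. The lowest rung's underside is at z = 292 mm and rungs are spaced 277 mm apart (underside to underside).


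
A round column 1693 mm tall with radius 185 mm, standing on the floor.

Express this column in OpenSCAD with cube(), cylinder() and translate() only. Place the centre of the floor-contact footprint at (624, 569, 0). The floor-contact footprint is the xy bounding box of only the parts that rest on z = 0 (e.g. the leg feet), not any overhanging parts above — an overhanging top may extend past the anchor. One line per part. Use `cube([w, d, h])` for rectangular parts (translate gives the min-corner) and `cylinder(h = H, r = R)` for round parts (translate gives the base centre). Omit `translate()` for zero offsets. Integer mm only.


translate([624, 569, 0]) cylinder(h = 1693, r = 185);


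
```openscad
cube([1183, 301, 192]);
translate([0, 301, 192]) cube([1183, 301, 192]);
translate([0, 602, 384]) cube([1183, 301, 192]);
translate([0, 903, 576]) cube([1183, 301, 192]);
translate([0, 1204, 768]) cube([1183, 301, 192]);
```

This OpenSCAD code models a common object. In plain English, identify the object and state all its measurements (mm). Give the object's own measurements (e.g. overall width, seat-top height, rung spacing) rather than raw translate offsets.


A straight staircase of 5 solid steps. Each step is 1183 mm wide (x), 301 mm deep (y, the going) and 192 mm tall (the rise). The first step rests on the floor; each subsequent step sits one going further in +y and one rise higher in +z, directly behind and above the previous step with no overlap.


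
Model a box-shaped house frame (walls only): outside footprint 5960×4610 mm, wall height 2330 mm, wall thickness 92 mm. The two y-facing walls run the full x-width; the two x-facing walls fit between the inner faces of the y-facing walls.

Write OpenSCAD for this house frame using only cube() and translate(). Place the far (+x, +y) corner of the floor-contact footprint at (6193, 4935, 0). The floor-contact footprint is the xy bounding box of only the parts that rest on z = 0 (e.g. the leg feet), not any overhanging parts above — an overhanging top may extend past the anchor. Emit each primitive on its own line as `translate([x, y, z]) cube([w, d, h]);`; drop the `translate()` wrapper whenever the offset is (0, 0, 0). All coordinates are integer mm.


translate([233, 325, 0]) cube([5960, 92, 2330]);
translate([233, 4843, 0]) cube([5960, 92, 2330]);
translate([233, 417, 0]) cube([92, 4426, 2330]);
translate([6101, 417, 0]) cube([92, 4426, 2330]);


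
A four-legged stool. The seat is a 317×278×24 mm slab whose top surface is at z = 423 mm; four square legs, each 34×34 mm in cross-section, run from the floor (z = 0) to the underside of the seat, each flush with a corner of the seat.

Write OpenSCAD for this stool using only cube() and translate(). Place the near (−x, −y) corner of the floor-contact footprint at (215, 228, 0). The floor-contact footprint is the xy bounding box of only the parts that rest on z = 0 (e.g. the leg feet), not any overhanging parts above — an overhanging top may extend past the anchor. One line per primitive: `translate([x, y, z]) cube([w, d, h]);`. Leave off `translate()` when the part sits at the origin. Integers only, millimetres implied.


translate([215, 228, 399]) cube([317, 278, 24]);
translate([215, 228, 0]) cube([34, 34, 399]);
translate([498, 228, 0]) cube([34, 34, 399]);
translate([215, 472, 0]) cube([34, 34, 399]);
translate([498, 472, 0]) cube([34, 34, 399]);


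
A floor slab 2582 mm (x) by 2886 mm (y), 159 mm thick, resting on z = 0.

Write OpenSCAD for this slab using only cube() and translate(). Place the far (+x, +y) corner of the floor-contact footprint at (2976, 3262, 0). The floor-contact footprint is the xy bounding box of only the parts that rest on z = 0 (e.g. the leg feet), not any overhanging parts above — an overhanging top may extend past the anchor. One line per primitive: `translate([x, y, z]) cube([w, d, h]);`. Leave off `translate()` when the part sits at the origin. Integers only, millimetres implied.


translate([394, 376, 0]) cube([2582, 2886, 159]);


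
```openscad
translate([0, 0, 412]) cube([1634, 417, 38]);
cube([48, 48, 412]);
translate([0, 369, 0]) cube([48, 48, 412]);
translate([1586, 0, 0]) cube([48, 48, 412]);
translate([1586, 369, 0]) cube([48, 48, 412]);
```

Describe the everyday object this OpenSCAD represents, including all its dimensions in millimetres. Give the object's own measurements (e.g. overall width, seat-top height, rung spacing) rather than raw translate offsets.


A bench: a 1634×417 mm seat slab, 38 mm thick, top at z = 450 mm, on four 48×48 mm square legs flush with the seat corners and standing on z = 0.


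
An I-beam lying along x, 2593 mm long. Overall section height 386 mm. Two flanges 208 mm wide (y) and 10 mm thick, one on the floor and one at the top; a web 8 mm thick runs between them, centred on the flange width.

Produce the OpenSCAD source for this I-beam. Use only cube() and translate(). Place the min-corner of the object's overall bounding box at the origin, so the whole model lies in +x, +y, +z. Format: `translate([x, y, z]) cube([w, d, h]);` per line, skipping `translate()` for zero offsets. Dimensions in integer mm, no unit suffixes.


cube([2593, 208, 10]);
translate([0, 100, 10]) cube([2593, 8, 366]);
translate([0, 0, 376]) cube([2593, 208, 10]);


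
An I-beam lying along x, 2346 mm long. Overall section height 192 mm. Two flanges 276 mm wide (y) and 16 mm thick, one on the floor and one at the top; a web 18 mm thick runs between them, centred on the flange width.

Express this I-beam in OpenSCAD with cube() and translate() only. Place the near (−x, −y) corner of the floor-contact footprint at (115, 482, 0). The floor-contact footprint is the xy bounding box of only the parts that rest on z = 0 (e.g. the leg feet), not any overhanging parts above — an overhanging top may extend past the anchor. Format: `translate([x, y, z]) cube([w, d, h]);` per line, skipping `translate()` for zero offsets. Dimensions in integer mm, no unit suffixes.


translate([115, 482, 0]) cube([2346, 276, 16]);
translate([115, 611, 16]) cube([2346, 18, 160]);
translate([115, 482, 176]) cube([2346, 276, 16]);


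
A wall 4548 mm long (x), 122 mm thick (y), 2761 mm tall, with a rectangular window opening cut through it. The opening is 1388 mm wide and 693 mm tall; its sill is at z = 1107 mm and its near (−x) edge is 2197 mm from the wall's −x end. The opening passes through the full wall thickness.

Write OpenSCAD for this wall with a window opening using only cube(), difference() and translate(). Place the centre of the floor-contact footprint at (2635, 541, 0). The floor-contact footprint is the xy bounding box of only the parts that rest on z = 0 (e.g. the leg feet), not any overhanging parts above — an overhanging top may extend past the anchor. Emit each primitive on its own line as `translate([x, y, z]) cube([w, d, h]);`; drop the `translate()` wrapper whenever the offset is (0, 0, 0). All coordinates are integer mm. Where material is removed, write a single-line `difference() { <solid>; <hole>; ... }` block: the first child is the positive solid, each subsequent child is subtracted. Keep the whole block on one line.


difference() { translate([361, 480, 0]) cube([4548, 122, 2761]); translate([2558, 480, 1107]) cube([1388, 122, 693]); }


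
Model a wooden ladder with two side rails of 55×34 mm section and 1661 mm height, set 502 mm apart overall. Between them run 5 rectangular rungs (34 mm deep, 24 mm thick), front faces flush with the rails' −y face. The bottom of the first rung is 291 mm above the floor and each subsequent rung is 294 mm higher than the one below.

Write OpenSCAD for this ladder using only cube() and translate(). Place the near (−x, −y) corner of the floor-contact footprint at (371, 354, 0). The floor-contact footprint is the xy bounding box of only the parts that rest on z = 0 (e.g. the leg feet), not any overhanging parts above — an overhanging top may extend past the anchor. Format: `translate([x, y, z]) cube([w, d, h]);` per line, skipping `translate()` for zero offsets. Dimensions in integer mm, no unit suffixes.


translate([371, 354, 0]) cube([55, 34, 1661]);
translate([818, 354, 0]) cube([55, 34, 1661]);
translate([426, 354, 291]) cube([392, 34, 24]);
translate([426, 354, 585]) cube([392, 34, 24]);
translate([426, 354, 879]) cube([392, 34, 24]);
translate([426, 354, 1173]) cube([392, 34, 24]);
translate([426, 354, 1467]) cube([392, 34, 24]);


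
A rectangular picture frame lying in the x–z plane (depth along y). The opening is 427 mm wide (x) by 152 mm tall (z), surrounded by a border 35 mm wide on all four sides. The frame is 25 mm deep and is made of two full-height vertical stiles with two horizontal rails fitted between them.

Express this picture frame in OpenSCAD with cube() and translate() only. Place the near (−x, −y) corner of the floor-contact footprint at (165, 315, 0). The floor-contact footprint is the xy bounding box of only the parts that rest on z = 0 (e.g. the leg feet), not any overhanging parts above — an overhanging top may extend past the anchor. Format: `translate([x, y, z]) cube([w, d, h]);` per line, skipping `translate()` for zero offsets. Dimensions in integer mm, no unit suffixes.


translate([165, 315, 0]) cube([35, 25, 222]);
translate([627, 315, 0]) cube([35, 25, 222]);
translate([200, 315, 0]) cube([427, 25, 35]);
translate([200, 315, 187]) cube([427, 25, 35]);


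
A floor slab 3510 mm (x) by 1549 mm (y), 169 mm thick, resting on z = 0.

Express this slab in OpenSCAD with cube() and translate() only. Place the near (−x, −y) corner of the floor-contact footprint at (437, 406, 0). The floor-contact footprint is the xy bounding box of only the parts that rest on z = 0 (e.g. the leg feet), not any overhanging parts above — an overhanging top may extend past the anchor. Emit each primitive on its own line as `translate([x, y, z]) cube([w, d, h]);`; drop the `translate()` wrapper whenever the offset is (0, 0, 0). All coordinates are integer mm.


translate([437, 406, 0]) cube([3510, 1549, 169]);


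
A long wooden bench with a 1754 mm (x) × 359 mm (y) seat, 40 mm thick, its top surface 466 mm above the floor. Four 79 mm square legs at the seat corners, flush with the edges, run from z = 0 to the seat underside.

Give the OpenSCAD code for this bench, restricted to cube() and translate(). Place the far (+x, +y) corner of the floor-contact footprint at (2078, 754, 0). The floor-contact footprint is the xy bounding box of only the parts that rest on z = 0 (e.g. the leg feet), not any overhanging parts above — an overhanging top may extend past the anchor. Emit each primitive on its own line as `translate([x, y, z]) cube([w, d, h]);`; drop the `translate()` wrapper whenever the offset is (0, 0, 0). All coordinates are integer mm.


// leg_h = 466 − 40 = 426
translate([324, 395, 426]) cube([1754, 359, 40]);
translate([324, 395, 0]) cube([79, 79, 426]);
translate([324, 675, 0]) cube([79, 79, 426]);
translate([1999, 395, 0]) cube([79, 79, 426]);
translate([1999, 675, 0]) cube([79, 79, 426]);


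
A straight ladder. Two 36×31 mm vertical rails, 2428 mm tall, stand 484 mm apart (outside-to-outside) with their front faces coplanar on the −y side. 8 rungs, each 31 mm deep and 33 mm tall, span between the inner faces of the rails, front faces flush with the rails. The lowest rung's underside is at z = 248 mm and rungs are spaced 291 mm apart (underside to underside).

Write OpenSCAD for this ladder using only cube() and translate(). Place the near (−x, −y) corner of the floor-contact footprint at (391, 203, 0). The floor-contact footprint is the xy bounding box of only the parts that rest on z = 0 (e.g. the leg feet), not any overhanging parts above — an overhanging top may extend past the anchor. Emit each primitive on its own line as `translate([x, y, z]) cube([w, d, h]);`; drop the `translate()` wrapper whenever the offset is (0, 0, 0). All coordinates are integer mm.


// rung span = 484 - 2*36 = 412
// rung[k] z = 248 + k*291
translate([391, 203, 0]) cube([36, 31, 2428]);
translate([839, 203, 0]) cube([36, 31, 2428]);
translate([427, 203, 248]) cube([412, 31, 33]);
translate([427, 203, 539]) cube([412, 31, 33]);
translate([427, 203, 830]) cube([412, 31, 33]);
translate([427, 203, 1121]) cube([412, 31, 33]);
translate([427, 203, 1412]) cube([412, 31, 33]);
translate([427, 203, 1703]) cube([412, 31, 33]);
translate([427, 203, 1994]) cube([412, 31, 33]);
translate([427, 203, 2285]) cube([412, 31, 33]);


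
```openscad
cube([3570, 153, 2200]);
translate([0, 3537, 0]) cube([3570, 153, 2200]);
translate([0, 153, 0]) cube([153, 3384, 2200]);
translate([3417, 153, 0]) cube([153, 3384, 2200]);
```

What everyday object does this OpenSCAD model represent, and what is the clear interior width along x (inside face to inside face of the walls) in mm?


A house (or room) frame. The interior width is 3264 mm.

Four 2200 mm walls enclosing a rectangle with no floor or roof — a room or house frame. Outside width is 3570 mm and wall thickness is 153 mm, so the interior width is 3570 − 2 × 153 = 3264 mm.


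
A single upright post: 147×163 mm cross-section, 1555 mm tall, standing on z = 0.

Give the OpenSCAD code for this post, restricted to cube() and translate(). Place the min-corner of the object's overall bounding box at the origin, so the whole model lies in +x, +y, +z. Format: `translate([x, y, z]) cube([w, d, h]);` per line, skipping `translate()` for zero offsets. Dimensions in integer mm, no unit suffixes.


cube([147, 163, 1555]);


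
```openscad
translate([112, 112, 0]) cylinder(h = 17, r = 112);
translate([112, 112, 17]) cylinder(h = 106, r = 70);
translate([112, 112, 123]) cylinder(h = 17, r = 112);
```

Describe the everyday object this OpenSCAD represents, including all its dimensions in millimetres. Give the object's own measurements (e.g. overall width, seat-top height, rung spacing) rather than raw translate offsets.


A spool: two coaxial disc flanges of radius 112 mm and thickness 17 mm, joined by a core cylinder of radius 70 mm and height 106 mm. The lower flange rests on z = 0 and the three cylinders share a vertical axis.


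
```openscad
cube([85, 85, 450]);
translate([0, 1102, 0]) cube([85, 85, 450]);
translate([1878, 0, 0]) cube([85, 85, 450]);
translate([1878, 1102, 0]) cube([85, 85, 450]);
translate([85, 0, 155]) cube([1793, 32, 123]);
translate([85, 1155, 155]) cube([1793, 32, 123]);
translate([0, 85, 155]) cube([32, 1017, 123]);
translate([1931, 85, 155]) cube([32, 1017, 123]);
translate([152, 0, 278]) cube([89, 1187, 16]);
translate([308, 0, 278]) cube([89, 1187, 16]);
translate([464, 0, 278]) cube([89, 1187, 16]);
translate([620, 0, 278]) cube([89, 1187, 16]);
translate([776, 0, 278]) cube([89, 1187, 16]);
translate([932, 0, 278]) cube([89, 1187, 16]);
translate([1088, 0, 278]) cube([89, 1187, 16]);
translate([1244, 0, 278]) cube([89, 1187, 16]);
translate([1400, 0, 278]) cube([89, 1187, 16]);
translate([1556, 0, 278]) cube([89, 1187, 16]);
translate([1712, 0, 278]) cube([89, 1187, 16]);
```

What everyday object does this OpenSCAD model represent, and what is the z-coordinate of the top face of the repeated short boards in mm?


A bed frame. The slat-top height is 294 mm.

Four posts, four rails, and a row of slats — a bed frame. Slats sit on the rails at z = 155 + 123 = 278; with slat thickness 16, the top is 294 mm.


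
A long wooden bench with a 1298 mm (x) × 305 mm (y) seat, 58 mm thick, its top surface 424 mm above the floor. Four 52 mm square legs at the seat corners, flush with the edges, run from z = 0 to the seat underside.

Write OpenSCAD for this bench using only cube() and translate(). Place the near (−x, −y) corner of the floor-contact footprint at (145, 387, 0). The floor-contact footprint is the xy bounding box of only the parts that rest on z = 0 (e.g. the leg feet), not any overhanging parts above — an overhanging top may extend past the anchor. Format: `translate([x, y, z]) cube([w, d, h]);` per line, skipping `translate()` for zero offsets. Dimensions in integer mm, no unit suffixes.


translate([145, 387, 366]) cube([1298, 305, 58]);
translate([145, 387, 0]) cube([52, 52, 366]);
translate([145, 640, 0]) cube([52, 52, 366]);
translate([1391, 387, 0]) cube([52, 52, 366]);
translate([1391, 640, 0]) cube([52, 52, 366]);


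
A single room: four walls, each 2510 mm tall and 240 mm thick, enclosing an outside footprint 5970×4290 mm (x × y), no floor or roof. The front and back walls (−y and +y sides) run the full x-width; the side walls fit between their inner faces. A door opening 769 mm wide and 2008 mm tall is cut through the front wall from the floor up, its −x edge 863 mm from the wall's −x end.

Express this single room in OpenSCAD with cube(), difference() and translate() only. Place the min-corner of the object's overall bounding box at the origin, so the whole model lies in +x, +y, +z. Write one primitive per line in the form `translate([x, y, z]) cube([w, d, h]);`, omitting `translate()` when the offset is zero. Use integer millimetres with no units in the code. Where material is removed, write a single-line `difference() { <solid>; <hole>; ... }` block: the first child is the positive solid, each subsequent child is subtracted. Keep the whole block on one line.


difference() { cube([5970, 240, 2510]); translate([863, 0, 0]) cube([769, 240, 2008]); }
translate([0, 4050, 0]) cube([5970, 240, 2510]);
translate([0, 240, 0]) cube([240, 3810, 2510]);
translate([5730, 240, 0]) cube([240, 3810, 2510]);


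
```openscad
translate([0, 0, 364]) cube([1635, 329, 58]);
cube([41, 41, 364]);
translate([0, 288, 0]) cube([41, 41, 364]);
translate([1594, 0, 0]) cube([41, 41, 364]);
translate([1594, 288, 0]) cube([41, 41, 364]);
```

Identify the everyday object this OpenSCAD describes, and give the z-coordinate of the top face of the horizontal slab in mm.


A bench. The seat-top height is 422 mm.

A long slab on four corner posts — a bench. The slab sits at z = 364 with thickness 58, so the top is 364 + 58 = 422 mm.


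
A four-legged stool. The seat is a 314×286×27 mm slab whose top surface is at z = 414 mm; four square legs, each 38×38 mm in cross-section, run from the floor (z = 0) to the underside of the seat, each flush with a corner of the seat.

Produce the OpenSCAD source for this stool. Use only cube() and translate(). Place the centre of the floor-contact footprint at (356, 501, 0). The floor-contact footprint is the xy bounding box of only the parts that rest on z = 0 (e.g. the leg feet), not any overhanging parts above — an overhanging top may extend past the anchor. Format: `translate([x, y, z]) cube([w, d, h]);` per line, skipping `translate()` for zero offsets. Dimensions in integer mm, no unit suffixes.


// leg_h = 414 - 27 = 387
translate([199, 358, 387]) cube([314, 286, 27]);
translate([199, 358, 0]) cube([38, 38, 387]);
translate([475, 358, 0]) cube([38, 38, 387]);
translate([199, 606, 0]) cube([38, 38, 387]);
translate([475, 606, 0]) cube([38, 38, 387]);


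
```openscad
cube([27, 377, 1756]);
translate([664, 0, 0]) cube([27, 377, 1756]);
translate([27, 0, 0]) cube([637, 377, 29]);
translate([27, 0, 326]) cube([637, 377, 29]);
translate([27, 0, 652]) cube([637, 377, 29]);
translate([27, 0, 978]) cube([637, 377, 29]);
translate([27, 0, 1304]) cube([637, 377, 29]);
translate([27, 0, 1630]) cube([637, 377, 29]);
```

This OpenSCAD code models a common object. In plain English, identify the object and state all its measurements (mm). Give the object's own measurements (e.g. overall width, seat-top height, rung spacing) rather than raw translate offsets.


An open bookshelf. Two side panels, each 27 mm thick, 377 mm deep and 1756 mm tall, stand 691 mm apart (outside-to-outside). Between them sit 6 shelves, each 29 mm thick and 377 mm deep, spanning the full gap between the sides. The bottom shelf rests on the floor (its underside at z = 0) and the clear gap between one shelf's top and the next shelf's underside is 297 mm.


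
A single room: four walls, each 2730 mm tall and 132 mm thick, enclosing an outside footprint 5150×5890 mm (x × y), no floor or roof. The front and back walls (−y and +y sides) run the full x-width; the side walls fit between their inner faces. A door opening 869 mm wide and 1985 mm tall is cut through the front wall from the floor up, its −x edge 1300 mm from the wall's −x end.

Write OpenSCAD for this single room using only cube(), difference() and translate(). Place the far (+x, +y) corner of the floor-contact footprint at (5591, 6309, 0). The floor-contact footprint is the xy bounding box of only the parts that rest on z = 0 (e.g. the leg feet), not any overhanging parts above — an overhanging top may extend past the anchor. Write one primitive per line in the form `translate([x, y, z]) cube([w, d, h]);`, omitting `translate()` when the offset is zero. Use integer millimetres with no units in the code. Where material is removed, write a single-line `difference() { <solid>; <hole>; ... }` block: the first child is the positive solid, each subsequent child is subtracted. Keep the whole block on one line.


difference() { translate([441, 419, 0]) cube([5150, 132, 2730]); translate([1741, 419, 0]) cube([869, 132, 1985]); }
translate([441, 6177, 0]) cube([5150, 132, 2730]);
translate([441, 551, 0]) cube([132, 5626, 2730]);
translate([5459, 551, 0]) cube([132, 5626, 2730]);


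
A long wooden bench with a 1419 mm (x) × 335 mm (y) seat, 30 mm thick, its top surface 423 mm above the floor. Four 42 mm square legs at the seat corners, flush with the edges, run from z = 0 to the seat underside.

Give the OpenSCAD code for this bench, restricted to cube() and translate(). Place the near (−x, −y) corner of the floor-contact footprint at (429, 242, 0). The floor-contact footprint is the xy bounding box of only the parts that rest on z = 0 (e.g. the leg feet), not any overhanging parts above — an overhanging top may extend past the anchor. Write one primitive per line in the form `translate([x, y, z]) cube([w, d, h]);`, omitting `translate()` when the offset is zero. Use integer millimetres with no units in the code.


// leg_h = 423 − 30 = 393
translate([429, 242, 393]) cube([1419, 335, 30]);
translate([429, 242, 0]) cube([42, 42, 393]);
translate([429, 535, 0]) cube([42, 42, 393]);
translate([1806, 242, 0]) cube([42, 42, 393]);
translate([1806, 535, 0]) cube([42, 42, 393]);


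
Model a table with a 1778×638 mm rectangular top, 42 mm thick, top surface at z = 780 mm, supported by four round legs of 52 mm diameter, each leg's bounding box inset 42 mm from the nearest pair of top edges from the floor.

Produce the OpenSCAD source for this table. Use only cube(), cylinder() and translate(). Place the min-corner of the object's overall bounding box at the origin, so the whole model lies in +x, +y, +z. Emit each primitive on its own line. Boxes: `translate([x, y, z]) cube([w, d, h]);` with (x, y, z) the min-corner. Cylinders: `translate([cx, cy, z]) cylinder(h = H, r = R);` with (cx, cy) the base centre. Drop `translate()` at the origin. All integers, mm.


translate([0, 0, 738]) cube([1778, 638, 42]);
translate([68, 68, 0]) cylinder(h = 738, r = 26);
translate([1710, 68, 0]) cylinder(h = 738, r = 26);
translate([68, 570, 0]) cylinder(h = 738, r = 26);
translate([1710, 570, 0]) cylinder(h = 738, r = 26);


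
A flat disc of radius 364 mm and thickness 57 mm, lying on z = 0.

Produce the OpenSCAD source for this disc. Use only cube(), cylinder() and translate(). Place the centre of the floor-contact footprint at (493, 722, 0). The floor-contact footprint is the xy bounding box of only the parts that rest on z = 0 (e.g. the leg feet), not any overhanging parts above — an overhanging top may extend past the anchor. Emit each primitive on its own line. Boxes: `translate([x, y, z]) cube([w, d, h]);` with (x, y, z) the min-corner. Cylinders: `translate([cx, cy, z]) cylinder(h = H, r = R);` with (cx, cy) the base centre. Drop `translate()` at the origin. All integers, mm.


translate([493, 722, 0]) cylinder(h = 57, r = 364);


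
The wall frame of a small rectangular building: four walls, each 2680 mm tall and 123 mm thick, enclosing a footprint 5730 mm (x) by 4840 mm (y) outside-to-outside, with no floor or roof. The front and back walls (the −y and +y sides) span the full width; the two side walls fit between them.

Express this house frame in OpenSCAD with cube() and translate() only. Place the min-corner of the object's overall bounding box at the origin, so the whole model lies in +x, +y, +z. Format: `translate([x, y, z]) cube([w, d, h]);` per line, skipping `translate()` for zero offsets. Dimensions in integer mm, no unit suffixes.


cube([5730, 123, 2680]);
translate([0, 4717, 0]) cube([5730, 123, 2680]);
translate([0, 123, 0]) cube([123, 4594, 2680]);
translate([5607, 123, 0]) cube([123, 4594, 2680]);


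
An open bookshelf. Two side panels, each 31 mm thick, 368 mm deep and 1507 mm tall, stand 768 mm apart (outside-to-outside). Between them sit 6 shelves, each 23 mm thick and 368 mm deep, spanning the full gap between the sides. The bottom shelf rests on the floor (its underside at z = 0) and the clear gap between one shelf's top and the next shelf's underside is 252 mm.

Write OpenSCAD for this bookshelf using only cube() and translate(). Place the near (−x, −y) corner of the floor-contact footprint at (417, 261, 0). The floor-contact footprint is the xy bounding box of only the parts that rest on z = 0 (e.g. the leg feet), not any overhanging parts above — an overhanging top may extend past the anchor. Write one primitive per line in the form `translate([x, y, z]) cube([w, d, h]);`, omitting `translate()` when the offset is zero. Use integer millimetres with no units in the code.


translate([417, 261, 0]) cube([31, 368, 1507]);
translate([1154, 261, 0]) cube([31, 368, 1507]);
translate([448, 261, 0]) cube([706, 368, 23]);
translate([448, 261, 275]) cube([706, 368, 23]);
translate([448, 261, 550]) cube([706, 368, 23]);
translate([448, 261, 825]) cube([706, 368, 23]);
translate([448, 261, 1100]) cube([706, 368, 23]);
translate([448, 261, 1375]) cube([706, 368, 23]);


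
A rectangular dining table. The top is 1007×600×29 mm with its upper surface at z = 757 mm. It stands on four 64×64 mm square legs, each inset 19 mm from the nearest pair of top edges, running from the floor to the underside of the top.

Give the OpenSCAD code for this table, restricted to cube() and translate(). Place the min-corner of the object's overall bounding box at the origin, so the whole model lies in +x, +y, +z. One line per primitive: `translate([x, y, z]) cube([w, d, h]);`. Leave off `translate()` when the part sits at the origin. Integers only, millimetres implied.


translate([0, 0, 728]) cube([1007, 600, 29]);
translate([19, 19, 0]) cube([64, 64, 728]);
translate([924, 19, 0]) cube([64, 64, 728]);
translate([19, 517, 0]) cube([64, 64, 728]);
translate([924, 517, 0]) cube([64, 64, 728]);


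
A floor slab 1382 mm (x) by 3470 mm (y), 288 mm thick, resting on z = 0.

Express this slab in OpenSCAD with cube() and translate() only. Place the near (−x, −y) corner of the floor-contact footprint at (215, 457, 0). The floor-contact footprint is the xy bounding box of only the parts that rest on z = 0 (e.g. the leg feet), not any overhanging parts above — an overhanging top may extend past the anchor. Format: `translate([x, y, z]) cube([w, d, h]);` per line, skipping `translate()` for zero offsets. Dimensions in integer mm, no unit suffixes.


translate([215, 457, 0]) cube([1382, 3470, 288]);


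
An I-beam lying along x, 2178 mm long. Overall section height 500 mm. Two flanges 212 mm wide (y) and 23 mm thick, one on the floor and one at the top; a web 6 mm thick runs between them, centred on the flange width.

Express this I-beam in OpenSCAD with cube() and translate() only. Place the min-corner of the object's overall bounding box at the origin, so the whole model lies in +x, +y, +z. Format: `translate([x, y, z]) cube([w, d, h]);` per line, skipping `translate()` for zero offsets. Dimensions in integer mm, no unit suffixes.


cube([2178, 212, 23]);
translate([0, 103, 23]) cube([2178, 6, 454]);
translate([0, 0, 477]) cube([2178, 212, 23]);


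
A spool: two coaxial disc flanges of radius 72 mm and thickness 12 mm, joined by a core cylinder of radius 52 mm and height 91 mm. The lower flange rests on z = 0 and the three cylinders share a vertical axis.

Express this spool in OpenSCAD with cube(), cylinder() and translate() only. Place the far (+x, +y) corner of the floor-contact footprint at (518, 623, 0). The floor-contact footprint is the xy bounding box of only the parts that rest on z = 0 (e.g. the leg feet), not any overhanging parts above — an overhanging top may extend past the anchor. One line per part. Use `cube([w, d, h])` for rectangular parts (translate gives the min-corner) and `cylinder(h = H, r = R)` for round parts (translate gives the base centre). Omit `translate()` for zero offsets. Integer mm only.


translate([446, 551, 0]) cylinder(h = 12, r = 72);
translate([446, 551, 12]) cylinder(h = 91, r = 52);
translate([446, 551, 103]) cylinder(h = 12, r = 72);


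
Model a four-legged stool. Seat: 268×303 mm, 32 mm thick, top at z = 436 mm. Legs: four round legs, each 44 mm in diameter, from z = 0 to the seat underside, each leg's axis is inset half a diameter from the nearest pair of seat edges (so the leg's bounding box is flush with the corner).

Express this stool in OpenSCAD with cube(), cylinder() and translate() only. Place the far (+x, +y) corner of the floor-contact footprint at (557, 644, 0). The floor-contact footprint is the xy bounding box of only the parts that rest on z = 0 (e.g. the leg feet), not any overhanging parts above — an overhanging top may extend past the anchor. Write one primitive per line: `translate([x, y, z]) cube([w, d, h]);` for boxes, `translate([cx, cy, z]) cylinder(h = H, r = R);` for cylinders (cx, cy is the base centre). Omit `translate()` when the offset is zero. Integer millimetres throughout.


translate([289, 341, 404]) cube([268, 303, 32]);
translate([311, 363, 0]) cylinder(h = 404, r = 22);
translate([535, 363, 0]) cylinder(h = 404, r = 22);
translate([311, 622, 0]) cylinder(h = 404, r = 22);
translate([535, 622, 0]) cylinder(h = 404, r = 22);


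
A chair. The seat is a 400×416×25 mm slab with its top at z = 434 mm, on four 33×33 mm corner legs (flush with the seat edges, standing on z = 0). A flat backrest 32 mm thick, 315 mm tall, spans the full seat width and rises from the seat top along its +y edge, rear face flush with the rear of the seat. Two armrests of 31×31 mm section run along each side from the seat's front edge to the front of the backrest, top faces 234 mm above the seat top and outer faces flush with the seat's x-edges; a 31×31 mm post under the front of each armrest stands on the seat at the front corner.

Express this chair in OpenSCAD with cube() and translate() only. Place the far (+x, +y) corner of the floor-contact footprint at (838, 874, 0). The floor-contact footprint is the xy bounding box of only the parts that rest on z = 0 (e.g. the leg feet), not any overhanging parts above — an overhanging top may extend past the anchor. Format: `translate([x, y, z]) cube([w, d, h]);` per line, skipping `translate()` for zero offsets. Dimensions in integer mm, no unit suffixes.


translate([438, 458, 409]) cube([400, 416, 25]);
translate([438, 458, 0]) cube([33, 33, 409]);
translate([805, 458, 0]) cube([33, 33, 409]);
translate([438, 841, 0]) cube([33, 33, 409]);
translate([805, 841, 0]) cube([33, 33, 409]);
translate([438, 842, 434]) cube([400, 32, 315]);
translate([438, 458, 637]) cube([31, 384, 31]);
translate([807, 458, 637]) cube([31, 384, 31]);
translate([438, 458, 434]) cube([31, 31, 203]);
translate([807, 458, 434]) cube([31, 31, 203]);


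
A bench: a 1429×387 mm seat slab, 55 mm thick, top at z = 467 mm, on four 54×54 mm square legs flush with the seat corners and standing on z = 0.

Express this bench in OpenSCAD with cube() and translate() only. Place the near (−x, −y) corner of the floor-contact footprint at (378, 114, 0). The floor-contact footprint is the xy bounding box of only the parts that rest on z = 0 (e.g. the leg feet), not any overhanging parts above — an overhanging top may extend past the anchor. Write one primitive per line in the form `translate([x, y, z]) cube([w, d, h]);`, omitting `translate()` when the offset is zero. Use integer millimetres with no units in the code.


translate([378, 114, 412]) cube([1429, 387, 55]);
translate([378, 114, 0]) cube([54, 54, 412]);
translate([378, 447, 0]) cube([54, 54, 412]);
translate([1753, 114, 0]) cube([54, 54, 412]);
translate([1753, 447, 0]) cube([54, 54, 412]);


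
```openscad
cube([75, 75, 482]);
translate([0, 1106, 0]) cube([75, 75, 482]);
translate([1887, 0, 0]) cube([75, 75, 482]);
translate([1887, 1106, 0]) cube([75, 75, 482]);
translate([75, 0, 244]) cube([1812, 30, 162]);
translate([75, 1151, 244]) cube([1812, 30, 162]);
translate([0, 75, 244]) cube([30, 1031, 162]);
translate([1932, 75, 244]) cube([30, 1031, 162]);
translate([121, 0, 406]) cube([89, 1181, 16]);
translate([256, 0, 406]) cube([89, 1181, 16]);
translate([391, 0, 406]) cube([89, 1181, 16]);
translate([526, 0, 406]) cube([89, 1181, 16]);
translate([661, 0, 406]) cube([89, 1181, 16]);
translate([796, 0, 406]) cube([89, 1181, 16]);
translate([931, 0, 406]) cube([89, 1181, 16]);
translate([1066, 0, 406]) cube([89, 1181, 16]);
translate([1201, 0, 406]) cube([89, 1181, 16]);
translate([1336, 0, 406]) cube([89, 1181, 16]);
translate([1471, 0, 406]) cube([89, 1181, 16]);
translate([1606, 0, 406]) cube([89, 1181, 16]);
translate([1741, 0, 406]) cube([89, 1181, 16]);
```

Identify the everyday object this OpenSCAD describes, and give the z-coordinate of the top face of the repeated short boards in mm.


A bed frame. The slat-top height is 422 mm.

Four posts, four rails, and a row of slats — a bed frame. Slats sit on the rails at z = 244 + 162 = 406; with slat thickness 16, the top is 422 mm.


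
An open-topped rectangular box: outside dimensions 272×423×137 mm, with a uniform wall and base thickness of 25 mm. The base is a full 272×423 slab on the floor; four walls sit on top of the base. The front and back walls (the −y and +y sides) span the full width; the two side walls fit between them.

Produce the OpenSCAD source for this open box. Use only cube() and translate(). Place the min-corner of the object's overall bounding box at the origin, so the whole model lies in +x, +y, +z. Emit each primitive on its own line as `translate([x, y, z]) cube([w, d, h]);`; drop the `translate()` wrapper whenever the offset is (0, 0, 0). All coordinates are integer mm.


cube([272, 423, 25]);
translate([0, 0, 25]) cube([272, 25, 112]);
translate([0, 398, 25]) cube([272, 25, 112]);
translate([0, 25, 25]) cube([25, 373, 112]);
translate([247, 25, 25]) cube([25, 373, 112]);


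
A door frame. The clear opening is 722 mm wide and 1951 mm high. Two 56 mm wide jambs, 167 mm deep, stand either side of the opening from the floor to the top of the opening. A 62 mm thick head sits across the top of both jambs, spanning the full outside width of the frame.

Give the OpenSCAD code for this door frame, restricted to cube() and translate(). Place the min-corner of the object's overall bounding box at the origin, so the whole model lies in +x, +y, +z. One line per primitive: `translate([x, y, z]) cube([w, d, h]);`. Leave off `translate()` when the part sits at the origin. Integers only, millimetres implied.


cube([56, 167, 1951]);
translate([778, 0, 0]) cube([56, 167, 1951]);
translate([0, 0, 1951]) cube([834, 167, 62]);


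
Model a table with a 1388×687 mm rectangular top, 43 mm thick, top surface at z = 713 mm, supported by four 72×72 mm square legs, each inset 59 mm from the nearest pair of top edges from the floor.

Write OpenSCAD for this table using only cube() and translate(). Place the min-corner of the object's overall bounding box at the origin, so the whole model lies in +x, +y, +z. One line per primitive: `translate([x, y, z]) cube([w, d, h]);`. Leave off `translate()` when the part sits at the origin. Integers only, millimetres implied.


translate([0, 0, 670]) cube([1388, 687, 43]);
translate([59, 59, 0]) cube([72, 72, 670]);
translate([1257, 59, 0]) cube([72, 72, 670]);
translate([59, 556, 0]) cube([72, 72, 670]);
translate([1257, 556, 0]) cube([72, 72, 670]);
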